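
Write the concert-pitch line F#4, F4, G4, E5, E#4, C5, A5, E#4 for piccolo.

F#3 F3 G3 E4 E#3 C4 A4 E#3

Written C4 sounds as C5 on the piccolo, so concert pitches are written a perfect octave down.
F#4 becomes F#3
F4 becomes F3
G4 becomes G3
E5 becomes E4
E#4 becomes E#3
C5 becomes C4
A5 becomes A4
E#4 becomes E#3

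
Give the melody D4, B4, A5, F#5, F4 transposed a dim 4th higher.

D4 -> Gb4
B4 -> Eb5
A5 -> Db6
F#5 -> Bb5
F4 -> Bbb4

Gb4 Eb5 Db6 Bb5 Bbb4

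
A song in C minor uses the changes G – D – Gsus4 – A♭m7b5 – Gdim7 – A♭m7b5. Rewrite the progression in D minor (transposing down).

A E Asus4 Bbm7b5 Adim7 Bbm7b5

C minor down to D minor is a minor seventh; each chord root moves by that interval while the quality stays the same.
G: root G down a minor seventh → A, giving A.
D: root D down a minor seventh → E, giving E.
Gsus4: root G down a minor seventh → A, giving Asus4.
A♭m7b5: root A♭ down a minor seventh → Bb, giving Bbm7b5.
Gdim7: root G down a minor seventh → A, giving Adim7.
A♭m7b5: root A♭ down a minor seventh → Bb, giving Bbm7b5.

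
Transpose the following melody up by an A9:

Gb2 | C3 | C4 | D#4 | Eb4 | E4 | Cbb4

Gb2 gives A3
C3 gives D#4
C4 gives D#5
D#4 gives E##5
Eb4 gives F#5
E4 gives F##5
Cbb4 gives Db5

A3 D#4 D#5 E##5 F#5 F##5 Db5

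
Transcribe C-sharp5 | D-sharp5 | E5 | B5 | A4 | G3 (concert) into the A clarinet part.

Written C4 sounds as A3 on the A clarinet, so concert pitches are written a minor third up.
C#5 -> E5
D#5 -> F#5
E5 -> G5
B5 -> D6
A4 -> C5
G3 -> Bb3

E5 F#5 G5 D6 C5 Bb3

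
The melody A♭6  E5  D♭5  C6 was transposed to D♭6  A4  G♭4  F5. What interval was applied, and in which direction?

Take the first pair: Ab6 → Db6. A to D spans 5 letter names, so the interval is some kind of fifth.
Db6 to Ab6 is 7 semitones, which makes it a perfect fifth; the second version is lower, so the direction is down.
Checking another pair — C6 → F5 — gives the same interval.

down a perfect fifth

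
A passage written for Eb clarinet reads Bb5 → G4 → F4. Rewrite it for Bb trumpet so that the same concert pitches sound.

Eb6 C5 Bb4

First find concert pitch: the Eb clarinet sounds a minor third above written, so Bb5 G4 F4 sounds Db6 Bb4 Ab4.
Then write for Bb trumpet: it sounds a major second below written, so the part must be a major second above concert.
Db6 → Eb6
Bb4 → C5
Ab4 → Bb4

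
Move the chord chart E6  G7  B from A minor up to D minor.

A minor up to D minor is a perfect fourth; each chord root moves by that interval while the quality stays the same.
E6: root E up a perfect fourth → A, giving A6.
G7: root G up a perfect fourth → C, giving C7.
B: root B up a perfect fourth → E, giving E.

A6 C7 E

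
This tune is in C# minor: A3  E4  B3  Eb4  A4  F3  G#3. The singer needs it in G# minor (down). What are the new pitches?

E3 B3 F#3 Bb3 E4 C3 D#3

C# minor to G# minor down is a perfect fourth, so every note moves down by that interval.
A3 to E3
E4 to B3
B3 to F#3
Eb4 to Bb3
A4 to E4
F3 to C3
G#3 to D#3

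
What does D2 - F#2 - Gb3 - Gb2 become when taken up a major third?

F#2 A#2 Bb3 Bb2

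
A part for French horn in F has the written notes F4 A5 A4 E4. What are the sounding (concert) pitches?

Bb3 D5 D4 A3

The French horn in F sounds a perfect fifth below written, so transpose each written note down a perfect fifth.
F4 to Bb3
A5 to D5
A4 to D4
E4 to A3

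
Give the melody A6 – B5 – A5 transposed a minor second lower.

A minor second down from A6 gives G#6.
B5 down a minor second is A#5.
A5: a second down reaches G, and 1 semitone makes it G#5.

G#6 A#5 G#5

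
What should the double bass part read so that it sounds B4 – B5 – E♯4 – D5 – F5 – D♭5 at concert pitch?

B5 B6 E#5 D6 F6 Db6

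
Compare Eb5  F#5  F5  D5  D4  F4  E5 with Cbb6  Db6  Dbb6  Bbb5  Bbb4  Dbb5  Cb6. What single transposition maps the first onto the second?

Take the first pair: Eb5 → Cbb6. E to C spans 6 letter names, so the interval is some kind of sixth.
Eb5 to Cbb6 is 7 semitones, which makes it a diminished sixth; the second version is higher, so the direction is up.
Checking another pair — E5 → Cb6 — gives the same interval.

up a diminished sixth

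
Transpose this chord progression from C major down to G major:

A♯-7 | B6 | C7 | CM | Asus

E#-7 F#6 G7 GM Esus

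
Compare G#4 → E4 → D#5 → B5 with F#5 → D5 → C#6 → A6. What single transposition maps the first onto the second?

up a minor seventh

From G#4 to F#5 is 7 letter names — a seventh of some quality.
G#4 to F#5 is 10 semitones, which makes it a minor seventh; the second version is higher, so the direction is up.
Checking another pair — B5 → A6 — gives the same interval.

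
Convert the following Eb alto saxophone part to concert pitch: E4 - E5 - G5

The Eb alto saxophone sounds a major sixth below written, so transpose each written note down a major sixth.
E4 gives G3
E5 gives G4
G5 gives Bb4

G3 G4 Bb4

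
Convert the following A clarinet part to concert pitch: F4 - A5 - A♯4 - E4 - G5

Written C4 on the A clarinet sounds as A3, a minor third lower; apply that shift to every note.
F4 -> D4
A5 -> F#5
A#4 -> F##4
E4 -> C#4
G5 -> E5

D4 F#5 F##4 C#4 E5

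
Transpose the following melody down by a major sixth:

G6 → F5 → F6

Bb5 Ab4 Ab5

A major sixth down from G6 gives Bb5.
A major sixth down from F5 gives Ab4.
A major sixth down from F6 gives Ab5.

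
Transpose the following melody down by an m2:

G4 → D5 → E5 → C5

F#4 C#5 D#5 B4

G4 -> F#4
D5 -> C#5
E5 -> D#5
C5 -> B4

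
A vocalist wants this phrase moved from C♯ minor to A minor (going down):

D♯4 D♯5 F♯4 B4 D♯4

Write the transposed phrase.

From C♯ down to A is a major third; apply that to each pitch.
D#4 gives B3
D#5 gives B4
F#4 gives D4
B4 gives G4
D#4 gives B3

B3 B4 D4 G4 B3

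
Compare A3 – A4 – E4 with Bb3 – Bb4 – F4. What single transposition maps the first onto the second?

From A3 to Bb3 is 2 letter names — a second of some quality.
A3 to Bb3 is 1 semitone, which makes it a minor second; the second version is higher, so the direction is up.
Checking another pair — E4 → F4 — gives the same interval.

up a minor second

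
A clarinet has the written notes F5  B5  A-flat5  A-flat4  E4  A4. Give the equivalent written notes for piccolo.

First find concert pitch: the A clarinet sounds a minor third below written, so F5 B5 A-flat5 A-flat4 E4 A4 sounds D5 G#5 F5 F4 C#4 F#4.
Then write for piccolo: it sounds a perfect octave above written, so the part must be a perfect octave below concert.
D5 → D4
G#5 → G#4
F5 → F4
F4 → F3
C#4 → C#3
F#4 → F#3

D4 G#4 F4 F3 C#3 F#3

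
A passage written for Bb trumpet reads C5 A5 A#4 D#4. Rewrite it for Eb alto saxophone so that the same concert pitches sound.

First find concert pitch: the Bb trumpet sounds a major second below written, so C5 A5 A#4 D#4 sounds Bb4 G5 G#4 C#4.
Then write for Eb alto saxophone: it sounds a major sixth below written, so the part must be a major sixth above concert.
Bb4 → G5
G5 → E6
G#4 → E#5
C#4 → A#4

G5 E6 E#5 A#4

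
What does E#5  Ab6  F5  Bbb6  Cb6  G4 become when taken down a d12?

A##3 D5 B3 Eb5 F4 C#3

E#5 down a diminished twelfth is A##3.
Ab6 down a diminished twelfth is D5.
F5 down a diminished twelfth is B3.
Bbb6 down a diminished twelfth is Eb5.
Cb6: a twelfth down reaches F, and 18 semitones makes it F4.
G4 down a diminished twelfth is C#3.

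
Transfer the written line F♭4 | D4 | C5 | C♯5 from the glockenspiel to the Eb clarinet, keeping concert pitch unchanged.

Db6 B5 A6 A#6

First find concert pitch: the glockenspiel sounds a perfect fifteenth above written, so F♭4 D4 C5 C♯5 sounds Fb6 D6 C7 C#7.
Then write for Eb clarinet: it sounds a minor third above written, so the part must be a minor third below concert.
Fb6 → Db6
D6 → B5
C7 → A6
C#7 → A#6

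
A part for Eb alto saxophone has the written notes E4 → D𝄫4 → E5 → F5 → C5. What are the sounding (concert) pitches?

G3 Fbb3 G4 Ab4 Eb4

Written C4 on the Eb alto saxophone sounds as Eb3, a major sixth lower; apply that shift to every note.
E4 becomes G3
Dbb4 becomes Fbb3
E5 becomes G4
F5 becomes Ab4
C5 becomes Eb4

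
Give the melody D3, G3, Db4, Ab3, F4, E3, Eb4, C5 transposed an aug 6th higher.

D3: a sixth up reaches B, and 10 semitones makes it B#3.
G3 up an augmented sixth is E#4.
Db4: a sixth up reaches B, and 10 semitones makes it B4.
An augmented sixth up from Ab3 gives F#4.
F4: a sixth up reaches D, and 10 semitones makes it D#5.
An augmented sixth up from E3 gives C##4.
An augmented sixth up from Eb4 gives C#5.
C5 up an augmented sixth is A#5.

B#3 E#4 B4 F#4 D#5 C##4 C#5 A#5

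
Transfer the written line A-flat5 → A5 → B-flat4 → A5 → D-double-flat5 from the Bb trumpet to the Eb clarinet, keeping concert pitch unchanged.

Eb5 E5 F4 E5 Abb4

First find concert pitch: the Bb trumpet sounds a major second below written, so A-flat5 A5 B-flat4 A5 D-double-flat5 sounds Gb5 G5 Ab4 G5 Cbb5.
Then write for Eb clarinet: it sounds a minor third above written, so the part must be a minor third below concert.
Gb5 → Eb5
G5 → E5
Ab4 → F4
G5 → E5
Cbb5 → Abb4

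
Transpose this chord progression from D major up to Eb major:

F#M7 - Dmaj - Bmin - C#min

D major up to Eb major is a minor second; each chord root moves by that interval while the quality stays the same.
F#M7: root F# up a minor second → G, giving GM7.
Dmaj: root D up a minor second → Eb, giving Ebmaj.
Bmin: root B up a minor second → C, giving Cmin.
C#min: root C# up a minor second → D, giving Dmin.

GM7 Ebmaj Cmin Dmin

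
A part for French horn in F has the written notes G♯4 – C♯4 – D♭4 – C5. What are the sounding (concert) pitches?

C#4 F#3 Gb3 F4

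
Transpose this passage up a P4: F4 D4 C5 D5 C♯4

F4: a fourth up reaches B, and 5 semitones makes it Bb4.
A perfect fourth up from D4 gives G4.
C5: a fourth up reaches F, and 5 semitones makes it F5.
D5: a fourth up reaches G, and 5 semitones makes it G5.
C#4 up a perfect fourth is F#4.

Bb4 G4 F5 G5 F#4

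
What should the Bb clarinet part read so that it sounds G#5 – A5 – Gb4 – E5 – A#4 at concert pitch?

A#5 B5 Ab4 F#5 B#4

The Bb clarinet sounds a major second below written, so the written part must be a major second above concert — transpose each note up.
G#5 → A#5
A5 → B5
Gb4 → Ab4
E5 → F#5
A#4 → B#4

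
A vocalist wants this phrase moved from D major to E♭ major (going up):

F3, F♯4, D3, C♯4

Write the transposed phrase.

D major to E♭ major up is a minor second, so every note moves up by that interval.
F3 to Gb3
F#4 to G4
D3 to Eb3
C#4 to D4

Gb3 G4 Eb3 D4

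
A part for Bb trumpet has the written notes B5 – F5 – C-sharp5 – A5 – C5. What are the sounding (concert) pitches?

A5 Eb5 B4 G5 Bb4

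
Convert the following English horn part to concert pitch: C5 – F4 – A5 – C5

The English horn sounds a perfect fifth below written, so transpose each written note down a perfect fifth.
C5 → F4
F4 → Bb3
A5 → D5
C5 → F4

F4 Bb3 D5 F4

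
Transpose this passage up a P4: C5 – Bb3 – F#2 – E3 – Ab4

C5: a fourth up reaches F, and 5 semitones makes it F5.
A perfect fourth up from Bb3 gives Eb4.
F#2: a fourth up reaches B, and 5 semitones makes it B2.
E3 up a perfect fourth is A3.
Ab4: a fourth up reaches D, and 5 semitones makes it Db5.

F5 Eb4 B2 A3 Db5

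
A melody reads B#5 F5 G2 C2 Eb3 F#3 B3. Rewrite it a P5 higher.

A perfect fifth up from B#5 gives F##6.
A perfect fifth up from F5 gives C6.
G2: a fifth up reaches D, and 7 semitones makes it D3.
C2: a fifth up reaches G, and 7 semitones makes it G2.
A perfect fifth up from Eb3 gives Bb3.
A perfect fifth up from F#3 gives C#4.
B3 up a perfect fifth is F#4.

F##6 C6 D3 G2 Bb3 C#4 F#4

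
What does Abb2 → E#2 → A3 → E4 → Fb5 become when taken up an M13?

Abb2 to Fb4
E#2 to C##4
A3 to F#5
E4 to C#6
Fb5 to Db7

Fb4 C##4 F#5 C#6 Db7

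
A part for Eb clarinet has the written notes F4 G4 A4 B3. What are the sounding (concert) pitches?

Ab4 Bb4 C5 D4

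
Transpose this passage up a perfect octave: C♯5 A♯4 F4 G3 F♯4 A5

C#5 → C#6
A#4 → A#5
F4 → F5
G3 → G4
F#4 → F#5
A5 → A6

C#6 A#5 F5 G4 F#5 A6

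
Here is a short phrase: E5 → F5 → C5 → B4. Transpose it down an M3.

E5 gives C5
F5 gives Db5
C5 gives Ab4
B4 gives G4

C5 Db5 Ab4 G4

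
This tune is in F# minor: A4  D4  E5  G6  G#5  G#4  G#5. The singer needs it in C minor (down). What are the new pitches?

F# minor to C minor down is an augmented fourth, so every note moves down by that interval.
A4 -> Eb4
D4 -> Ab3
E5 -> Bb4
G6 -> Db6
G#5 -> D5
G#4 -> D4
G#5 -> D5

Eb4 Ab3 Bb4 Db6 D5 D4 D5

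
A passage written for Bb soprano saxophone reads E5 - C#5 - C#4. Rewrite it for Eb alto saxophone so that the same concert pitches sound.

B5 G#5 G#4

First find concert pitch: the Bb soprano saxophone sounds a major second below written, so E5 C#5 C#4 sounds D5 B4 B3.
Then write for Eb alto saxophone: it sounds a major sixth below written, so the part must be a major sixth above concert.
D5 → B5
B4 → G#5
B3 → G#4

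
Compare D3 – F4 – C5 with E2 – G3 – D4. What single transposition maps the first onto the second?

down a minor seventh

From D3 to E2 is 7 letter names — a seventh of some quality.
E2 to D3 is 10 semitones, which makes it a minor seventh; the second version is lower, so the direction is down.
Checking another pair — C5 → D4 — gives the same interval.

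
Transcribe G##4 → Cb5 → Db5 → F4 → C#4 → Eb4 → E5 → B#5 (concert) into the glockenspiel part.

Written C4 sounds as C6 on the glockenspiel, so concert pitches are written a perfect fifteenth down.
G##4 to G##2
Cb5 to Cb3
Db5 to Db3
F4 to F2
C#4 to C#2
Eb4 to Eb2
E5 to E3
B#5 to B#3

G##2 Cb3 Db3 F2 C#2 Eb2 E3 B#3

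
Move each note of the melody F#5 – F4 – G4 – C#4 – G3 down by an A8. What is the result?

F4 Fb3 Gb3 C3 Gb2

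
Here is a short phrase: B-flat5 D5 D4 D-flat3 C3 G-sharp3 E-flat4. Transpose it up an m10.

Db7 F6 F5 Fb4 Eb4 B4 Gb5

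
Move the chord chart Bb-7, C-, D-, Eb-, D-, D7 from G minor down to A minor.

C-7 D- E- F- E- E7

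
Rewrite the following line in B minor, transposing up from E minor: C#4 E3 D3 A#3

G#4 B3 A3 E#4

E minor to B minor up is a perfect fifth, so every note moves up by that interval.
C#4 becomes G#4
E3 becomes B3
D3 becomes A3
A#3 becomes E#4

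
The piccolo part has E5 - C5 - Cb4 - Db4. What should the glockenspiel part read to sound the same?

First find concert pitch: the piccolo sounds a perfect octave above written, so E5 C5 Cb4 Db4 sounds E6 C6 Cb5 Db5.
Then write for glockenspiel: it sounds a perfect fifteenth above written, so the part must be a perfect fifteenth below concert.
E6 → E4
C6 → C4
Cb5 → Cb3
Db5 → Db3

E4 C4 Cb3 Db3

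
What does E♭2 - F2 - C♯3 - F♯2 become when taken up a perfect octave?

Eb3 F3 C#4 F#3

Eb2: an octave up reaches E, and 12 semitones makes it Eb3.
F2: an octave up reaches F, and 12 semitones makes it F3.
C#3: an octave up reaches C, and 12 semitones makes it C#4.
F#2 up a perfect octave is F#3.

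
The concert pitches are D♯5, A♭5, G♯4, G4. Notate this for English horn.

A#5 Eb6 D#5 D5

Written C4 sounds as F3 on the English horn, so concert pitches are written a perfect fifth up.
D#5 to A#5
Ab5 to Eb6
G#4 to D#5
G4 to D5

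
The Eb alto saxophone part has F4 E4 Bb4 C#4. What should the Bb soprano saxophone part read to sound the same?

Bb3 A3 Eb4 F#3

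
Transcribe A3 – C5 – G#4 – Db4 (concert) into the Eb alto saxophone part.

F#4 A5 E#5 Bb4

Written C4 sounds as Eb3 on the Eb alto saxophone, so concert pitches are written a major sixth up.
A3 gives F#4
C5 gives A5
G#4 gives E#5
Db4 gives Bb4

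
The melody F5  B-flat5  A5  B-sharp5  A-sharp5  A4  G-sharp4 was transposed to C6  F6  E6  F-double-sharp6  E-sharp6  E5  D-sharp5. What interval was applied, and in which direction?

Take the first pair: F5 → C6. F to C spans 5 letter names, so the interval is some kind of fifth.
F5 to C6 is 7 semitones, which makes it a perfect fifth; the second version is higher, so the direction is up.
Checking another pair — G#4 → D#5 — gives the same interval.

up a perfect fifth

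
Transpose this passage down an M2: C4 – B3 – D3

Bb3 A3 C3

C4 becomes Bb3
B3 becomes A3
D3 becomes C3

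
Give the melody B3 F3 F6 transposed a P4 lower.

F#3 C3 C6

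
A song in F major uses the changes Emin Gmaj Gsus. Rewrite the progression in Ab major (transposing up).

F major up to Ab major is a minor third; each chord root moves by that interval while the quality stays the same.
Emin: root E up a minor third → G, giving Gmin.
Gmaj: root G up a minor third → Bb, giving Bbmaj.
Gsus: root G up a minor third → Bb, giving Bbsus.

Gmin Bbmaj Bbsus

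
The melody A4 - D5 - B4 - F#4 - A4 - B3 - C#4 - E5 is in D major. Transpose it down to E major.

From D down to E is a minor seventh; apply that to each pitch.
A4 -> B3
D5 -> E4
B4 -> C#4
F#4 -> G#3
A4 -> B3
B3 -> C#3
C#4 -> D#3
E5 -> F#4

B3 E4 C#4 G#3 B3 C#3 D#3 F#4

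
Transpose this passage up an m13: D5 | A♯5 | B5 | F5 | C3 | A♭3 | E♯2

Bb6 F#7 G7 Db7 Ab4 Fb5 C#4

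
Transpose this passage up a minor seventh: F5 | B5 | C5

F5 to Eb6
B5 to A6
C5 to Bb5

Eb6 A6 Bb5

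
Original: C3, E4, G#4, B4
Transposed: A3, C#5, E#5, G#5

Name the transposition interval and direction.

up a major sixth

Take the first pair: C3 → A3. C to A spans 6 letter names, so the interval is some kind of sixth.
C3 to A3 is 9 semitones, which makes it a major sixth; the second version is higher, so the direction is up.
Checking another pair — B4 → G#5 — gives the same interval.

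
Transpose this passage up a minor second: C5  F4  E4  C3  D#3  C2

Db5 Gb4 F4 Db3 E3 Db2

C5: a second up reaches D, and 1 semitone makes it Db5.
F4: a second up reaches G, and 1 semitone makes it Gb4.
E4 up a minor second is F4.
A minor second up from C3 gives Db3.
D#3: a second up reaches E, and 1 semitone makes it E3.
A minor second up from C2 gives Db2.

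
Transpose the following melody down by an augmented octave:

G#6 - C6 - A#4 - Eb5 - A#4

G#6 down an augmented octave is G5.
C6: an octave down reaches C, and 13 semitones makes it Cb5.
A#4: an octave down reaches A, and 13 semitones makes it A3.
Eb5 down an augmented octave is Ebb4.
An augmented octave down from A#4 gives A3.

G5 Cb5 A3 Ebb4 A3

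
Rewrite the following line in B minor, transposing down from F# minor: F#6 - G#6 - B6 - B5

B5 C#6 E6 E5

From F# down to B is a perfect fifth; apply that to each pitch.
F#6 -> B5
G#6 -> C#6
B6 -> E6
B5 -> E5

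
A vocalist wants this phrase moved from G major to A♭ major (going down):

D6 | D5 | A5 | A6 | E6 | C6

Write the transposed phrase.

Eb5 Eb4 Bb4 Bb5 F5 Db5

G major to A♭ major down is a major seventh, so every note moves down by that interval.
D6 -> Eb5
D5 -> Eb4
A5 -> Bb4
A6 -> Bb5
E6 -> F5
C6 -> Db5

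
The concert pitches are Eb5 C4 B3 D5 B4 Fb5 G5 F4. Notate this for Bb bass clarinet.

F6 D5 C#5 E6 C#6 Gb6 A6 G5

The Bb bass clarinet sounds a major ninth below written, so the written part must be a major ninth above concert — transpose each note up.
Eb5 → F6
C4 → D5
B3 → C#5
D5 → E6
B4 → C#6
Fb5 → Gb6
G5 → A6
F4 → G5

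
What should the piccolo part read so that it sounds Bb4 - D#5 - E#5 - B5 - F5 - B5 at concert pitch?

Bb3 D#4 E#4 B4 F4 B4

Written C4 sounds as C5 on the piccolo, so concert pitches are written a perfect octave down.
Bb4 -> Bb3
D#5 -> D#4
E#5 -> E#4
B5 -> B4
F5 -> F4
B5 -> B4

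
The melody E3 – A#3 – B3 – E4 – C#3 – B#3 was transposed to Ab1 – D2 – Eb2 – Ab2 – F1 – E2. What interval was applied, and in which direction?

From E3 to Ab1 is 12 letter names — a twelfth of some quality.
Ab1 to E3 is 20 semitones, which makes it an augmented twelfth; the second version is lower, so the direction is down.
Checking another pair — B#3 → E2 — gives the same interval.

down an augmented twelfth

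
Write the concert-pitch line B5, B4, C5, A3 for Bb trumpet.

C#6 C#5 D5 B3

The Bb trumpet sounds a major second below written, so the written part must be a major second above concert — transpose each note up.
B5 gives C#6
B4 gives C#5
C5 gives D5
A3 gives B3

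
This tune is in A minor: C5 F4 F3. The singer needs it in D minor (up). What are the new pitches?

F5 Bb4 Bb3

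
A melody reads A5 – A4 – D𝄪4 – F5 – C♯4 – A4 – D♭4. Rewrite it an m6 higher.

A5 becomes F6
A4 becomes F5
D##4 becomes B#4
F5 becomes Db6
C#4 becomes A4
A4 becomes F5
Db4 becomes Bbb4

F6 F5 B#4 Db6 A4 F5 Bbb4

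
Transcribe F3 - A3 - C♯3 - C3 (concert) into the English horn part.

The English horn sounds a perfect fifth below written, so the written part must be a perfect fifth above concert — transpose each note up.
F3 → C4
A3 → E4
C#3 → G#3
C3 → G3

C4 E4 G#3 G3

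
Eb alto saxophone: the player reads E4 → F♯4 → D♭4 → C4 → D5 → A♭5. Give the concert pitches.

Written C4 on the Eb alto saxophone sounds as Eb3, a major sixth lower; apply that shift to every note.
E4 gives G3
F#4 gives A3
Db4 gives Fb3
C4 gives Eb3
D5 gives F4
Ab5 gives Cb5

G3 A3 Fb3 Eb3 F4 Cb5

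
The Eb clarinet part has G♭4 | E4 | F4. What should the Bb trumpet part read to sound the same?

Cb5 A4 Bb4

First find concert pitch: the Eb clarinet sounds a minor third above written, so G♭4 E4 F4 sounds Bbb4 G4 Ab4.
Then write for Bb trumpet: it sounds a major second below written, so the part must be a major second above concert.
Bbb4 → Cb5
G4 → A4
Ab4 → Bb4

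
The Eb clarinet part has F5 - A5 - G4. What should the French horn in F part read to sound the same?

Eb6 G6 F5

First find concert pitch: the Eb clarinet sounds a minor third above written, so F5 A5 G4 sounds Ab5 C6 Bb4.
Then write for French horn in F: it sounds a perfect fifth below written, so the part must be a perfect fifth above concert.
Ab5 → Eb6
C6 → G6
Bb4 → F5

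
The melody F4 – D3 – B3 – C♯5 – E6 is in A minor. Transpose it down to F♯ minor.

D4 B2 G#3 A#4 C#6

From A down to F♯ is a minor third; apply that to each pitch.
F4 -> D4
D3 -> B2
B3 -> G#3
C#5 -> A#4
E6 -> C#6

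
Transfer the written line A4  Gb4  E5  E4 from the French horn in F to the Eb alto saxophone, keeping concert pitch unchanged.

B4 Ab4 F#5 F#4

First find concert pitch: the French horn in F sounds a perfect fifth below written, so A4 Gb4 E5 E4 sounds D4 Cb4 A4 A3.
Then write for Eb alto saxophone: it sounds a major sixth below written, so the part must be a major sixth above concert.
D4 → B4
Cb4 → Ab4
A4 → F#5
A3 → F#4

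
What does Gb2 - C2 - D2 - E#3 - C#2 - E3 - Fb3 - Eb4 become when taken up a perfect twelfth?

Db4 G3 A3 B#4 G#3 B4 Cb5 Bb5

Gb2 -> Db4
C2 -> G3
D2 -> A3
E#3 -> B#4
C#2 -> G#3
E3 -> B4
Fb3 -> Cb5
Eb4 -> Bb5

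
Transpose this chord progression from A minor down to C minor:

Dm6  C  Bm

Fm6 Eb Dm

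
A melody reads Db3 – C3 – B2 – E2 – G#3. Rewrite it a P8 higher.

Db4 C4 B3 E3 G#4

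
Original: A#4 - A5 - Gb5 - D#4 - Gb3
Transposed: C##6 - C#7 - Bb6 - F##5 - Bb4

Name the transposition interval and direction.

up a major tenth

Take the first pair: A#4 → C##6. A to C spans 10 letter names, so the interval is some kind of tenth.
A#4 to C##6 is 16 semitones, which makes it a major tenth; the second version is higher, so the direction is up.
Checking another pair — Gb3 → Bb4 — gives the same interval.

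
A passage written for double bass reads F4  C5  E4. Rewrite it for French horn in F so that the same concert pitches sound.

C4 G4 B3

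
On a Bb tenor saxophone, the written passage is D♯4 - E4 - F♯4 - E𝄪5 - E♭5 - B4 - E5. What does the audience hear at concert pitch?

The Bb tenor saxophone sounds a major ninth below written, so transpose each written note down a major ninth.
D#4 to C#3
E4 to D3
F#4 to E3
E##5 to D##4
Eb5 to Db4
B4 to A3
E5 to D4

C#3 D3 E3 D##4 Db4 A3 D4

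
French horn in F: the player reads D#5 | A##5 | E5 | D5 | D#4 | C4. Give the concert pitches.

G#4 D##5 A4 G4 G#3 F3

The French horn in F sounds a perfect fifth below written, so transpose each written note down a perfect fifth.
D#5 gives G#4
A##5 gives D##5
E5 gives A4
D5 gives G4
D#4 gives G#3
C4 gives F3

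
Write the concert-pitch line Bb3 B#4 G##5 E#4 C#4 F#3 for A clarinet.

Written C4 sounds as A3 on the A clarinet, so concert pitches are written a minor third up.
Bb3 -> Db4
B#4 -> D#5
G##5 -> B#5
E#4 -> G#4
C#4 -> E4
F#3 -> A3

Db4 D#5 B#5 G#4 E4 A3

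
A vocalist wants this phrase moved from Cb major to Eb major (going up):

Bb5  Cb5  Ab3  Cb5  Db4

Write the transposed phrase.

From Cb up to Eb is a major third; apply that to each pitch.
Bb5 gives D6
Cb5 gives Eb5
Ab3 gives C4
Cb5 gives Eb5
Db4 gives F4

D6 Eb5 C4 Eb5 F4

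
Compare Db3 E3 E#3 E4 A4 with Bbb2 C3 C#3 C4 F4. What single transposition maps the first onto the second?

Take the first pair: Db3 → Bbb2. D to B spans 3 letter names, so the interval is some kind of third.
Bbb2 to Db3 is 4 semitones, which makes it a major third; the second version is lower, so the direction is down.
Checking another pair — A4 → F4 — gives the same interval.

down a major third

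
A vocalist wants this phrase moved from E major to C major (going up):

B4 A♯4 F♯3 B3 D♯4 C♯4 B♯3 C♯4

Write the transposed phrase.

G5 F#5 D4 G4 B4 A4 G#4 A4

E major to C major up is a minor sixth, so every note moves up by that interval.
B4 becomes G5
A#4 becomes F#5
F#3 becomes D4
B3 becomes G4
D#4 becomes B4
C#4 becomes A4
B#3 becomes G#4
C#4 becomes A4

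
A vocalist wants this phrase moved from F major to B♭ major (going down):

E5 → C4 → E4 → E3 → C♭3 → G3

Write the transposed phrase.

F major to B♭ major down is a perfect fifth, so every note moves down by that interval.
E5 gives A4
C4 gives F3
E4 gives A3
E3 gives A2
Cb3 gives Fb2
G3 gives C3

A4 F3 A3 A2 Fb2 C3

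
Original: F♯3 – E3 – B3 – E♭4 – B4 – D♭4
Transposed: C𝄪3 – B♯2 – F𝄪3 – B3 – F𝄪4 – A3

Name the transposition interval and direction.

down a diminished fourth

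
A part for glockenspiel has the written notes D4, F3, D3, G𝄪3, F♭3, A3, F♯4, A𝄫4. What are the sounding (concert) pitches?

D6 F5 D5 G##5 Fb5 A5 F#6 Abb6

The glockenspiel sounds a perfect fifteenth above written, so transpose each written note up a perfect fifteenth.
D4 gives D6
F3 gives F5
D3 gives D5
G##3 gives G##5
Fb3 gives Fb5
A3 gives A5
F#4 gives F#6
Abb4 gives Abb6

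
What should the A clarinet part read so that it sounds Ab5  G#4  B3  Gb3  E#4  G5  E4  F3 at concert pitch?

Cb6 B4 D4 Bbb3 G#4 Bb5 G4 Ab3

Written C4 sounds as A3 on the A clarinet, so concert pitches are written a minor third up.
Ab5 → Cb6
G#4 → B4
B3 → D4
Gb3 → Bbb3
E#4 → G#4
G5 → Bb5
E4 → G4
F3 → Ab3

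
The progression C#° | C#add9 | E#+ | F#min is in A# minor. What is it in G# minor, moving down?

A# minor down to G# minor is a major second; each chord root moves by that interval while the quality stays the same.
C#°: root C# down a major second → B, giving B°.
C#add9: root C# down a major second → B, giving Badd9.
E#+: root E# down a major second → D#, giving D#+.
F#min: root F# down a major second → E, giving Emin.

B° Badd9 D#+ Emin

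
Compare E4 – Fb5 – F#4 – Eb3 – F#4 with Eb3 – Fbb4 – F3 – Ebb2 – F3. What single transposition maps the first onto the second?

down an augmented octave

Take the first pair: E4 → Eb3. E to E spans 8 letter names, so the interval is some kind of octave.
Eb3 to E4 is 13 semitones, which makes it an augmented octave; the second version is lower, so the direction is down.
Checking another pair — F#4 → F3 — gives the same interval.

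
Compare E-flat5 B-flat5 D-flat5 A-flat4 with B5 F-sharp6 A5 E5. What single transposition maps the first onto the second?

up an augmented fifth

Take the first pair: Eb5 → B5. E to B spans 5 letter names, so the interval is some kind of fifth.
Eb5 to B5 is 8 semitones, which makes it an augmented fifth; the second version is higher, so the direction is up.
Checking another pair — Ab4 → E5 — gives the same interval.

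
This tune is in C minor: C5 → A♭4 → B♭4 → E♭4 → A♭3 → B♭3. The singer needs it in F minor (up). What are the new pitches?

F5 Db5 Eb5 Ab4 Db4 Eb4

C minor to F minor up is a perfect fourth, so every note moves up by that interval.
C5 -> F5
Ab4 -> Db5
Bb4 -> Eb5
Eb4 -> Ab4
Ab3 -> Db4
Bb3 -> Eb4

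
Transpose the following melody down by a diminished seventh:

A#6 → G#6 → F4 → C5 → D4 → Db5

A#6 down a diminished seventh is B##5.
G#6 down a diminished seventh is A##5.
A diminished seventh down from F4 gives G#3.
A diminished seventh down from C5 gives D#4.
D4: a seventh down reaches E, and 9 semitones makes it E#3.
Db5: a seventh down reaches E, and 9 semitones makes it E4.

B##5 A##5 G#3 D#4 E#3 E4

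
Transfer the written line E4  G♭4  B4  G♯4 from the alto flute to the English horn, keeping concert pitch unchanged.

First find concert pitch: the alto flute sounds a perfect fourth below written, so E4 G♭4 B4 G♯4 sounds B3 Db4 F#4 D#4.
Then write for English horn: it sounds a perfect fifth below written, so the part must be a perfect fifth above concert.
B3 → F#4
Db4 → Ab4
F#4 → C#5
D#4 → A#4

F#4 Ab4 C#5 A#4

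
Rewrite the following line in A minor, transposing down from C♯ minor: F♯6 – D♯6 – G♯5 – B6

D6 B5 E5 G6

From C♯ down to A is a major third; apply that to each pitch.
F#6 becomes D6
D#6 becomes B5
G#5 becomes E5
B6 becomes G6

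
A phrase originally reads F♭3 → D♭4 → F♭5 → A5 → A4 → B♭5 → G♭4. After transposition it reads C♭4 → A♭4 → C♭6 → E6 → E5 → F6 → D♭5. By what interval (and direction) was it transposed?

up a perfect fifth

From Fb3 to Cb4 is 5 letter names — a fifth of some quality.
Fb3 to Cb4 is 7 semitones, which makes it a perfect fifth; the second version is higher, so the direction is up.
Checking another pair — Gb4 → Db5 — gives the same interval.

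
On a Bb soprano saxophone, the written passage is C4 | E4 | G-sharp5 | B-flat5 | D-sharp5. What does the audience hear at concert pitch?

Bb3 D4 F#5 Ab5 C#5

Written C4 on the Bb soprano saxophone sounds as Bb3, a major second lower; apply that shift to every note.
C4 -> Bb3
E4 -> D4
G#5 -> F#5
Bb5 -> Ab5
D#5 -> C#5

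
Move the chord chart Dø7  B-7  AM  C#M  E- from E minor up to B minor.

Aø7 F#-7 EM G#M B-

E minor up to B minor is a perfect fifth; each chord root moves by that interval while the quality stays the same.
Dø7: root D up a perfect fifth → A, giving Aø7.
B-7: root B up a perfect fifth → F#, giving F#-7.
AM: root A up a perfect fifth → E, giving EM.
C#M: root C# up a perfect fifth → G#, giving G#M.
E-: root E up a perfect fifth → B, giving B-.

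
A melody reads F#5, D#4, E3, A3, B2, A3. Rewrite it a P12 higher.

C#7 A#5 B4 E5 F#4 E5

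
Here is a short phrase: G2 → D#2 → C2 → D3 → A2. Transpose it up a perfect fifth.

D3 A#2 G2 A3 E3

G2 gives D3
D#2 gives A#2
C2 gives G2
D3 gives A3
A2 gives E3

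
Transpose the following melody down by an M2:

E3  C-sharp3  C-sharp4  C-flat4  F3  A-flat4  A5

D3 B2 B3 Bbb3 Eb3 Gb4 G5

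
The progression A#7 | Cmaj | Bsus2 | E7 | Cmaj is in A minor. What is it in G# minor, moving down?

G##7 Bmaj A#sus2 D#7 Bmaj

A minor down to G# minor is a minor second; each chord root moves by that interval while the quality stays the same.
A#7: root A# down a minor second → G##, giving G##7.
Cmaj: root C down a minor second → B, giving Bmaj.
Bsus2: root B down a minor second → A#, giving A#sus2.
E7: root E down a minor second → D#, giving D#7.
Cmaj: root C down a minor second → B, giving Bmaj.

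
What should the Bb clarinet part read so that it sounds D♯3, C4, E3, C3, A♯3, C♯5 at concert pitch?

E#3 D4 F#3 D3 B#3 D#5

Written C4 sounds as Bb3 on the Bb clarinet, so concert pitches are written a major second up.
D#3 becomes E#3
C4 becomes D4
E3 becomes F#3
C3 becomes D3
A#3 becomes B#3
C#5 becomes D#5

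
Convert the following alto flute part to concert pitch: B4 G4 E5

F#4 D4 B4

The alto flute sounds a perfect fourth below written, so transpose each written note down a perfect fourth.
B4 gives F#4
G4 gives D4
E5 gives B4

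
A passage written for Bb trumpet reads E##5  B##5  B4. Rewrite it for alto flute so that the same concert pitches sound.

First find concert pitch: the Bb trumpet sounds a major second below written, so E##5 B##5 B4 sounds D##5 A##5 A4.
Then write for alto flute: it sounds a perfect fourth below written, so the part must be a perfect fourth above concert.
D##5 → G##5
A##5 → D##6
A4 → D5

G##5 D##6 D5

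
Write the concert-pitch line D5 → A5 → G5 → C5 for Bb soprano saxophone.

E5 B5 A5 D5

The Bb soprano saxophone sounds a major second below written, so the written part must be a major second above concert — transpose each note up.
D5 -> E5
A5 -> B5
G5 -> A5
C5 -> D5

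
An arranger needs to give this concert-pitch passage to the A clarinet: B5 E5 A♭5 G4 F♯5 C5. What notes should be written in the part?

D6 G5 Cb6 Bb4 A5 Eb5

The A clarinet sounds a minor third below written, so the written part must be a minor third above concert — transpose each note up.
B5 → D6
E5 → G5
Ab5 → Cb6
G4 → Bb4
F#5 → A5
C5 → Eb5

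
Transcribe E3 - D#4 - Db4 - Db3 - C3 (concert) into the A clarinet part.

G3 F#4 Fb4 Fb3 Eb3

The A clarinet sounds a minor third below written, so the written part must be a minor third above concert — transpose each note up.
E3 gives G3
D#4 gives F#4
Db4 gives Fb4
Db3 gives Fb3
C3 gives Eb3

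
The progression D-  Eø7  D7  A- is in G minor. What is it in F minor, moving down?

G minor down to F minor is a major second; each chord root moves by that interval while the quality stays the same.
D-: root D down a major second → C, giving C-.
Eø7: root E down a major second → D, giving Dø7.
D7: root D down a major second → C, giving C7.
A-: root A down a major second → G, giving G-.

C- Dø7 C7 G-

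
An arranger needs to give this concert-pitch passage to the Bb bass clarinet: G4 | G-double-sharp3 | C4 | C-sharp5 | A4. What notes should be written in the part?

The Bb bass clarinet sounds a major ninth below written, so the written part must be a major ninth above concert — transpose each note up.
G4 to A5
G##3 to A##4
C4 to D5
C#5 to D#6
A4 to B5

A5 A##4 D5 D#6 B5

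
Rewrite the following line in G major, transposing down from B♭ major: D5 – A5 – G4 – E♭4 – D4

B♭ major to G major down is a minor third, so every note moves down by that interval.
D5 gives B4
A5 gives F#5
G4 gives E4
Eb4 gives C4
D4 gives B3

B4 F#5 E4 C4 B3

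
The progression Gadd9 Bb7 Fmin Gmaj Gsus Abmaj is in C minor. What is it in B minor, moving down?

F#add9 A7 Emin F#maj F#sus Gmaj

C minor down to B minor is a minor second; each chord root moves by that interval while the quality stays the same.
Gadd9: root G down a minor second → F#, giving F#add9.
Bb7: root Bb down a minor second → A, giving A7.
Fmin: root F down a minor second → E, giving Emin.
Gmaj: root G down a minor second → F#, giving F#maj.
Gsus: root G down a minor second → F#, giving F#sus.
Abmaj: root Ab down a minor second → G, giving Gmaj.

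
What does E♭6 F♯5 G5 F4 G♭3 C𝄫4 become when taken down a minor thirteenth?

G4 A#3 B3 A2 Bb1 Ebb2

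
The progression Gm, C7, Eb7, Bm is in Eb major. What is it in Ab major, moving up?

Cm F7 Ab7 Em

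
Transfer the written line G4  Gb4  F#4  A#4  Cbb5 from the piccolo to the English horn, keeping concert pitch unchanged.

First find concert pitch: the piccolo sounds a perfect octave above written, so G4 Gb4 F#4 A#4 Cbb5 sounds G5 Gb5 F#5 A#5 Cbb6.
Then write for English horn: it sounds a perfect fifth below written, so the part must be a perfect fifth above concert.
G5 → D6
Gb5 → Db6
F#5 → C#6
A#5 → E#6
Cbb6 → Gbb6

D6 Db6 C#6 E#6 Gbb6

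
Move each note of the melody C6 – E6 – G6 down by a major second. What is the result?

Bb5 D6 F6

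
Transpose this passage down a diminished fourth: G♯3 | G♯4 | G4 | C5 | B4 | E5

D##3 D##4 D#4 G#4 F##4 B#4

A diminished fourth down from G#3 gives D##3.
G#4 down a diminished fourth is D##4.
G4 down a diminished fourth is D#4.
C5 down a diminished fourth is G#4.
B4 down a diminished fourth is F##4.
E5 down a diminished fourth is B#4.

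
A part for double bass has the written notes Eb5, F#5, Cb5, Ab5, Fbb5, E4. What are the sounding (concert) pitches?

Eb4 F#4 Cb4 Ab4 Fbb4 E3

Written C4 on the double bass sounds as C3, a perfect octave lower; apply that shift to every note.
Eb5 gives Eb4
F#5 gives F#4
Cb5 gives Cb4
Ab5 gives Ab4
Fbb5 gives Fbb4
E4 gives E3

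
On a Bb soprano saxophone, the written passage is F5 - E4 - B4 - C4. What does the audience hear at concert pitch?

Eb5 D4 A4 Bb3

Written C4 on the Bb soprano saxophone sounds as Bb3, a major second lower; apply that shift to every note.
F5 to Eb5
E4 to D4
B4 to A4
C4 to Bb3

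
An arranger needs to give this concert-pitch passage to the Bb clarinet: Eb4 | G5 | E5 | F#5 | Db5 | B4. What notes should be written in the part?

F4 A5 F#5 G#5 Eb5 C#5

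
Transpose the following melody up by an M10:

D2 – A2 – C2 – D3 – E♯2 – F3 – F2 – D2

F#3 C#4 E3 F#4 G##3 A4 A3 F#3

D2 to F#3
A2 to C#4
C2 to E3
D3 to F#4
E#2 to G##3
F3 to A4
F2 to A3
D2 to F#3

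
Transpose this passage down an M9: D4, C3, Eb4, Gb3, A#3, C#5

C3 Bb1 Db3 Fb2 G#2 B3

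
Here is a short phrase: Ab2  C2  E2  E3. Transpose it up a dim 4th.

Ab2 up a diminished fourth is Dbb3.
C2 up a diminished fourth is Fb2.
A diminished fourth up from E2 gives Ab2.
E3: a fourth up reaches A, and 4 semitones makes it Ab3.

Dbb3 Fb2 Ab2 Ab3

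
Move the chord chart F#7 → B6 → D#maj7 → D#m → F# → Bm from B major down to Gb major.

Db7 Gb6 Bbmaj7 Bbm Db Gbm

B major down to Gb major is an augmented third; each chord root moves by that interval while the quality stays the same.
F#7: root F# down an augmented third → Db, giving Db7.
B6: root B down an augmented third → Gb, giving Gb6.
D#maj7: root D# down an augmented third → Bb, giving Bbmaj7.
D#m: root D# down an augmented third → Bb, giving Bbm.
F#: root F# down an augmented third → Db, giving Db.
Bm: root B down an augmented third → Gb, giving Gbm.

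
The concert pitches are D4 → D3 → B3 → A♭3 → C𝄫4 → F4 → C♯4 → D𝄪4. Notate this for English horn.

Written C4 sounds as F3 on the English horn, so concert pitches are written a perfect fifth up.
D4 gives A4
D3 gives A3
B3 gives F#4
Ab3 gives Eb4
Cbb4 gives Gbb4
F4 gives C5
C#4 gives G#4
D##4 gives A##4

A4 A3 F#4 Eb4 Gbb4 C5 G#4 A##4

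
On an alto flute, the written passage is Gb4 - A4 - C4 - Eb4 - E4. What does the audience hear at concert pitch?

Db4 E4 G3 Bb3 B3

Written C4 on the alto flute sounds as G3, a perfect fourth lower; apply that shift to every note.
Gb4 becomes Db4
A4 becomes E4
C4 becomes G3
Eb4 becomes Bb3
E4 becomes B3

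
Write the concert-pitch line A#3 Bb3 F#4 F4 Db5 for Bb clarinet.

Written C4 sounds as Bb3 on the Bb clarinet, so concert pitches are written a major second up.
A#3 -> B#3
Bb3 -> C4
F#4 -> G#4
F4 -> G4
Db5 -> Eb5

B#3 C4 G#4 G4 Eb5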